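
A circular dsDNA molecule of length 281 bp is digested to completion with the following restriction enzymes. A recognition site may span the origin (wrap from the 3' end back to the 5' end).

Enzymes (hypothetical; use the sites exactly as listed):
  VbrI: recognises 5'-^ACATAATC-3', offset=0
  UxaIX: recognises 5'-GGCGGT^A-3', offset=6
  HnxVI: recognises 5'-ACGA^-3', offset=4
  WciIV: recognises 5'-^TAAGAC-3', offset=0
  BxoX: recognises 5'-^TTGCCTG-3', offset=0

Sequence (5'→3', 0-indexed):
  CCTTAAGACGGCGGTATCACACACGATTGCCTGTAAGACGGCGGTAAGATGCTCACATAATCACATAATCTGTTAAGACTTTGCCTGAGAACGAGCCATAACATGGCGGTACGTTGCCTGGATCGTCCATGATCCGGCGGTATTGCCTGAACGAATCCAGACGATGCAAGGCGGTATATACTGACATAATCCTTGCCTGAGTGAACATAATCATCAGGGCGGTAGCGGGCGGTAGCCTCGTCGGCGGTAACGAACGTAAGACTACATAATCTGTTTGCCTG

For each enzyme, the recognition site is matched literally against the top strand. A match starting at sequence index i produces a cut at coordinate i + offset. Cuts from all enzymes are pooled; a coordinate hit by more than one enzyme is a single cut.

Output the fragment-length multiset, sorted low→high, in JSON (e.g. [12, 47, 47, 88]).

Scan for sites:
  VbrI ACATAATC/0: at [54, 62, 183, 204, 263] ⇒ [54, 62, 183, 204, 263]
  UxaIX GGCGGTA/6: at [9, 39, 104, 135, 169, 217, 227, 242] ⇒ [15, 45, 110, 141, 175, 223, 233, 248]
  HnxVI ACGA/4: at [22, 90, 150, 160, 249] ⇒ [26, 94, 154, 164, 253]
  WciIV TAAGAC/0: at [3, 33, 73, 256] ⇒ [3, 33, 73, 256]
  BxoX TTGCCTG/0: at [26, 80, 113, 142, 192, 274] ⇒ [26, 80, 113, 142, 192, 274]

Pooled cuts: [3, 15, 26, 33, 45, 54, 62, 73, 80, 94, 110, 113, 141, 142, 154, 164, 175, 183, 192, 204, 223, 233, 248, 253, 256, 263, 274]

Fragments:
  3→15: 12 bp
  15→26: 11 bp
  26→33: 7 bp
  33→45: 12 bp
  45→54: 9 bp
  54→62: 8 bp
  62→73: 11 bp
  73→80: 7 bp
  80→94: 14 bp
  94→110: 16 bp
  110→113: 3 bp
  113→141: 28 bp
  141→142: 1 bp
  142→154: 12 bp
  154→164: 10 bp
  164→175: 11 bp
  175→183: 8 bp
  183→192: 9 bp
  192→204: 12 bp
  204→223: 19 bp
  223→233: 10 bp
  233→248: 15 bp
  248→253: 5 bp
  253→256: 3 bp
  256→263: 7 bp
  263→274: 11 bp
  274→3 (wrap): 281-274+3 = 10 bp

[1,3,3,5,7,7,7,8,8,9,9,10,10,10,11,11,11,11,12,12,12,12,14,15,16,19,28]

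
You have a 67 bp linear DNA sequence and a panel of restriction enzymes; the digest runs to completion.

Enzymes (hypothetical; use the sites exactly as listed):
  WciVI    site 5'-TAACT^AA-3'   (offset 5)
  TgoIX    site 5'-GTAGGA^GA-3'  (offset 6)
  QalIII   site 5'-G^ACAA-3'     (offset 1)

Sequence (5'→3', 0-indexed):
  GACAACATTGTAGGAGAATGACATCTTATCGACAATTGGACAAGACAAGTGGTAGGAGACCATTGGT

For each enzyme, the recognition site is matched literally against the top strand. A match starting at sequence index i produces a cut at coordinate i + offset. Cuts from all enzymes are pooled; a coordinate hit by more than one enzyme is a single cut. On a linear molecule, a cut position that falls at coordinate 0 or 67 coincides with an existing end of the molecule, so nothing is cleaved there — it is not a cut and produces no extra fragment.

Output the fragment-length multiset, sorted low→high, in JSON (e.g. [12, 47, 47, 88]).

[1,5,8,10,13,14,16]

Scan for sites:
  WciVI (TAACTAA, off=5): no sites
  TgoIX GTAGGAGA/6: at [9, 51] ⇒ [15, 57]
  QalIII GACAA/1: at [0, 30, 38, 43] ⇒ [1, 31, 39, 44]

All cut coordinates (distinct, sorted): [1, 15, 31, 39, 44, 57]

Fragments:
  [0,1): 1 bp
  [1,15): 14 bp
  [15,31): 16 bp
  [31,39): 8 bp
  [39,44): 5 bp
  [44,57): 13 bp
  [57,67): 10 bp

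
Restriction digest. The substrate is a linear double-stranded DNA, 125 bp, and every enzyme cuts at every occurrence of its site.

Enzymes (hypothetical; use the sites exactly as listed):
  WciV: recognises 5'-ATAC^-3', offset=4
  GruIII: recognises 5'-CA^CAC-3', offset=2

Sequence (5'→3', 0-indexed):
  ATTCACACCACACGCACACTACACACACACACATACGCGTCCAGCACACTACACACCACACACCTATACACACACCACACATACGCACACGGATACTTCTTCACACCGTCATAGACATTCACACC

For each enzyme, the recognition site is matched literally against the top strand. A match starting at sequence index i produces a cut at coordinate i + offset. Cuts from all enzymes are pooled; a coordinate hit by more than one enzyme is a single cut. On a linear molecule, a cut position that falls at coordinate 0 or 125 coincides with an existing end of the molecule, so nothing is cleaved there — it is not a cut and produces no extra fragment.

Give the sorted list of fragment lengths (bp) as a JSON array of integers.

[1,2,2,2,2,2,3,4,5,5,5,5,6,7,7,7,7,7,9,9,10,18]

Site scan:
  WciV (ATAC, off=4): starts [32, 65, 80, 92] → cuts [36, 69, 84, 96]
  GruIII (CACAC, off=2): starts [3, 8, 14, 21, 23, 25, 27, 44, 51, 56, 58, 68, 70, 75, 85, 101, 119] → cuts [5, 10, 16, 23, 25, 27, 29, 46, 53, 58, 60, 70, 72, 77, 87, 103, 121]

All cut coordinates (distinct, sorted): [5, 10, 16, 23, 25, 27, 29, 36, 46, 53, 58, 60, 69, 70, 72, 77, 84, 87, 96, 103, 121]

Fragment lengths:
  [0,5): 5 bp
  [5,10): 5 bp
  [10,16): 6 bp
  [16,23): 7 bp
  [23,25): 2 bp
  [25,27): 2 bp
  [27,29): 2 bp
  [29,36): 7 bp
  [36,46): 10 bp
  [46,53): 7 bp
  [53,58): 5 bp
  [58,60): 2 bp
  [60,69): 9 bp
  [69,70): 1 bp
  [70,72): 2 bp
  [72,77): 5 bp
  [77,84): 7 bp
  [84,87): 3 bp
  [87,96): 9 bp
  [96,103): 7 bp
  [103,121): 18 bp
  [121,125): 4 bp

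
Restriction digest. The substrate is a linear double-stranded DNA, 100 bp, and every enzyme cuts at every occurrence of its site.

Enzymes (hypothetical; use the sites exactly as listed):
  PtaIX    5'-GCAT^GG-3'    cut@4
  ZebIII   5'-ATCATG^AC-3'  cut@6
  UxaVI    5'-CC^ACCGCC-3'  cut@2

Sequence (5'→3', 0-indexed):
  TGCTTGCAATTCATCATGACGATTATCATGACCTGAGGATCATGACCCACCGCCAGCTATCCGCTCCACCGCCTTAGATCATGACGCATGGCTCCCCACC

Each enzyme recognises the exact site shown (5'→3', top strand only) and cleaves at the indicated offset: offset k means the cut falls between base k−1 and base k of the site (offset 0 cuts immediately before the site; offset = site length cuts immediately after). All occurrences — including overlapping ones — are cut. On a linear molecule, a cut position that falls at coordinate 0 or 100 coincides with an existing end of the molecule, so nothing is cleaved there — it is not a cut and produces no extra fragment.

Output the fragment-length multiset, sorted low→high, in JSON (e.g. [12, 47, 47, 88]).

[4,6,11,12,14,16,18,19]

Scan for sites:
  PtaIX (GCATGG, off=4): starts [85] → cuts [89]
  ZebIII (ATCATGAC, off=6): starts [12, 24, 38, 77] → cuts [18, 30, 44, 83]
  UxaVI (CCACCGCC, off=2): starts [46, 65] → cuts [48, 67]

Pooled cuts: [18, 30, 44, 48, 67, 83, 89]

Fragment lengths:
  [0,18): 18 bp
  [18,30): 12 bp
  [30,44): 14 bp
  [44,48): 4 bp
  [48,67): 19 bp
  [67,83): 16 bp
  [83,89): 6 bp
  [89,100): 11 bp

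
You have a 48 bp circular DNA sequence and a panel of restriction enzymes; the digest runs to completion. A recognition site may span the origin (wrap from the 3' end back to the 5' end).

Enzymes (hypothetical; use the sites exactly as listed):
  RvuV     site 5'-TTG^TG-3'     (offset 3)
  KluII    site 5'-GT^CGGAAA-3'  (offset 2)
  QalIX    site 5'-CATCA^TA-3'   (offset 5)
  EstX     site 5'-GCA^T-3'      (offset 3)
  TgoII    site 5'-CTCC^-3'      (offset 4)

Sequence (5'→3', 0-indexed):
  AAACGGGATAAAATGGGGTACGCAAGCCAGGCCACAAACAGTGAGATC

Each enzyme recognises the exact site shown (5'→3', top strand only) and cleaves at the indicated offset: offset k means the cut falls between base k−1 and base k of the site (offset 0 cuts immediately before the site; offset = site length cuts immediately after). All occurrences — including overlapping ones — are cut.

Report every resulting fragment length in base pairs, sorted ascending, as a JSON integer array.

[48]

Per-enzyme occurrences:
  RvuV (TTGTG, off=3): no sites
  KluII (GTCGGAAA, off=2): no sites
  QalIX (CATCATA, off=5): no sites
  EstX (GCAT, off=3): no sites
  TgoII (CTCC, off=4): no sites

Pooled cuts: ∅

Fragment lengths:
  no cuts → one circular fragment of 48 bp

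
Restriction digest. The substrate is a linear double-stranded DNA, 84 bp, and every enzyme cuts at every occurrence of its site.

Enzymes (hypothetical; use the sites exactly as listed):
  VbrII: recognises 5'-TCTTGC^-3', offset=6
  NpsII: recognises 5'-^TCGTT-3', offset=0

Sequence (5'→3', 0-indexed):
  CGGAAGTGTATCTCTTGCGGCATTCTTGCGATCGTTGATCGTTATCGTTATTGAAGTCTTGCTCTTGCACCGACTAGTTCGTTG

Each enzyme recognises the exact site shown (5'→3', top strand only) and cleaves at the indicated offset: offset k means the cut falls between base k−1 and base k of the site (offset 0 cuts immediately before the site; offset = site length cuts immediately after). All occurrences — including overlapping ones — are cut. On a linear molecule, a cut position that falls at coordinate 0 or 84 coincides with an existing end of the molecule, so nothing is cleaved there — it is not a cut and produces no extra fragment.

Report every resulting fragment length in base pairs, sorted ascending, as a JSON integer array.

[2,6,6,6,7,10,11,18,18]

Site scan:
  VbrII TCTTGC/6: at [12, 23, 56, 62] ⇒ [18, 29, 62, 68]
  NpsII TCGTT/0: at [31, 38, 44, 78] ⇒ [31, 38, 44, 78]

All cut coordinates (distinct, sorted): [18, 29, 31, 38, 44, 62, 68, 78]

Fragment lengths:
  [0,18): 18 bp
  [18,29): 11 bp
  [29,31): 2 bp
  [31,38): 7 bp
  [38,44): 6 bp
  [44,62): 18 bp
  [62,68): 6 bp
  [68,78): 10 bp
  [78,84): 6 bp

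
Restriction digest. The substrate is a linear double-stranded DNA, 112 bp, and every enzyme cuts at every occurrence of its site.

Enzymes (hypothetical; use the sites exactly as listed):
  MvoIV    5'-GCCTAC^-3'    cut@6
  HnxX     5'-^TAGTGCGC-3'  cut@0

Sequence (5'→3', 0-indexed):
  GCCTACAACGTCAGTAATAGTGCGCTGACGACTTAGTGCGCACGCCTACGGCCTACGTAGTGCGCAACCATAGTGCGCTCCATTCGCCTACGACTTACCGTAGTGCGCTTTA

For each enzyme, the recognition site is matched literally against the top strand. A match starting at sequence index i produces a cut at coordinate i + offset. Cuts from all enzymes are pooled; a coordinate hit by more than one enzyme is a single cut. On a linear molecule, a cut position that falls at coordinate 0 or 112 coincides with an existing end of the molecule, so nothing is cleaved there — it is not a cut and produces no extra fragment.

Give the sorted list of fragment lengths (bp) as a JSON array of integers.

Site scan:
  MvoIV (GCCTAC, off=6): starts [0, 43, 50, 85] → cuts [6, 49, 56, 91]
  HnxX (TAGTGCGC, off=0): starts [17, 33, 57, 70, 100] → cuts [17, 33, 57, 70, 100]

Pooled cuts: [6, 17, 33, 49, 56, 57, 70, 91, 100]

Fragments:
  [0,6): 6 bp
  [6,17): 11 bp
  [17,33): 16 bp
  [33,49): 16 bp
  [49,56): 7 bp
  [56,57): 1 bp
  [57,70): 13 bp
  [70,91): 21 bp
  [91,100): 9 bp
  [100,112): 12 bp

[1,6,7,9,11,12,13,16,16,21]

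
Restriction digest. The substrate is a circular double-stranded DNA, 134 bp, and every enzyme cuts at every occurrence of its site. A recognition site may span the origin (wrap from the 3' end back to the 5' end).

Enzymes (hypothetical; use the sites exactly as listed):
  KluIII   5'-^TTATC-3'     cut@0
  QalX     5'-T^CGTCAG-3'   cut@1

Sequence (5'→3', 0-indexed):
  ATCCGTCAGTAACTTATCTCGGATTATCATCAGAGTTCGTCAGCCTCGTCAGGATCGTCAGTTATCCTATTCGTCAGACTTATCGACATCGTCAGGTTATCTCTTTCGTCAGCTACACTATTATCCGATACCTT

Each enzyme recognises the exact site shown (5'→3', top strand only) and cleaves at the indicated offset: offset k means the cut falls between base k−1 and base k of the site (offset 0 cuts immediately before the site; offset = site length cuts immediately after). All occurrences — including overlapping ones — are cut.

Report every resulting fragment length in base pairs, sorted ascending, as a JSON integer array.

Scan for sites:
  KluIII (TTATC, off=0): starts [13, 23, 61, 79, 96, 120, 132] → cuts [13, 23, 61, 79, 96, 120, 132]
  QalX (TCGTCAG, off=1): starts [36, 45, 54, 70, 88, 105] → cuts [37, 46, 55, 71, 89, 106]

All cut coordinates (distinct, sorted): [13, 23, 37, 46, 55, 61, 71, 79, 89, 96, 106, 120, 132]

Fragment lengths:
  13→23: 10 bp
  23→37: 14 bp
  37→46: 9 bp
  46→55: 9 bp
  55→61: 6 bp
  61→71: 10 bp
  71→79: 8 bp
  79→89: 10 bp
  89→96: 7 bp
  96→106: 10 bp
  106→120: 14 bp
  120→132: 12 bp
  132→13 (wrap): 134-132+13 = 15 bp

[6,7,8,9,9,10,10,10,10,12,14,14,15]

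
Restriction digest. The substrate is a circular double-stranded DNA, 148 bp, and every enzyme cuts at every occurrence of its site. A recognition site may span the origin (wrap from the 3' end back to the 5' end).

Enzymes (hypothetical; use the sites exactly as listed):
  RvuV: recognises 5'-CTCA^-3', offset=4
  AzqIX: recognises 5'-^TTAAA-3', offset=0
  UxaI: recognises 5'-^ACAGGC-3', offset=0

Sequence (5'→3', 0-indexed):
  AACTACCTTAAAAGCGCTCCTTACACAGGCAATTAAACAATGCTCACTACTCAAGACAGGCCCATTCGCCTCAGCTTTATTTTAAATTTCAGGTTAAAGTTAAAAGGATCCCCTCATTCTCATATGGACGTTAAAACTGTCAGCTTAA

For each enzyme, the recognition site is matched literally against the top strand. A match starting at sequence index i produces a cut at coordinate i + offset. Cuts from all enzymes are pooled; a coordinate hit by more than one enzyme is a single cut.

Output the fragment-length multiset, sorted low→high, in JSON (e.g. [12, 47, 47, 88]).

Per-enzyme occurrences:
  RvuV (CTCA, off=4): starts [42, 49, 69, 112, 118] → cuts [46, 53, 73, 116, 122]
  AzqIX (TTAAA, off=0): starts [7, 32, 81, 93, 99, 130, 144] → cuts [7, 32, 81, 93, 99, 130, 144]
  UxaI (ACAGGC, off=0): starts [24, 55] → cuts [24, 55]

Pooled cuts: [7, 24, 32, 46, 53, 55, 73, 81, 93, 99, 116, 122, 130, 144]

Fragments:
  7→24: 17 bp
  24→32: 8 bp
  32→46: 14 bp
  46→53: 7 bp
  53→55: 2 bp
  55→73: 18 bp
  73→81: 8 bp
  81→93: 12 bp
  93→99: 6 bp
  99→116: 17 bp
  116→122: 6 bp
  122→130: 8 bp
  130→144: 14 bp
  144→7 (wrap): 148-144+7 = 11 bp

[2,6,6,7,8,8,8,11,12,14,14,17,17,18]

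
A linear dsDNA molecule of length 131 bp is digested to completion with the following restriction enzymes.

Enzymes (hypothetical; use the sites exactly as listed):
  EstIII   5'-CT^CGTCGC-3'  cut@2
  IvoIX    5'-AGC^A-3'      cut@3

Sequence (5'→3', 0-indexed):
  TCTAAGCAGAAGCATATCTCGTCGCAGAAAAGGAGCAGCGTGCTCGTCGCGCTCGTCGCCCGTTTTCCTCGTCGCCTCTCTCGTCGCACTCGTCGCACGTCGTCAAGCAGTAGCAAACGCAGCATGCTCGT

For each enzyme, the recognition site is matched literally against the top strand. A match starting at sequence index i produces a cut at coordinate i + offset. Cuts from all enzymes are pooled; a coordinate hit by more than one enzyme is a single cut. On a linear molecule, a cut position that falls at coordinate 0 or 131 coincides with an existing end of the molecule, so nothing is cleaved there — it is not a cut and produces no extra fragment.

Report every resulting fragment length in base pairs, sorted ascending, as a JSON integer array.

[6,6,6,7,8,8,9,9,9,12,16,17,18]

Scan for sites:
  EstIII (CTCGTCGC, off=2): starts [17, 42, 51, 67, 79, 88] → cuts [19, 44, 53, 69, 81, 90]
  IvoIX (AGCA, off=3): starts [4, 10, 33, 105, 111, 120] → cuts [7, 13, 36, 108, 114, 123]

Pooled cuts: [7, 13, 19, 36, 44, 53, 69, 81, 90, 108, 114, 123]

Fragments:
  [0,7): 7 bp
  [7,13): 6 bp
  [13,19): 6 bp
  [19,36): 17 bp
  [36,44): 8 bp
  [44,53): 9 bp
  [53,69): 16 bp
  [69,81): 12 bp
  [81,90): 9 bp
  [90,108): 18 bp
  [108,114): 6 bp
  [114,123): 9 bp
  [123,131): 8 bp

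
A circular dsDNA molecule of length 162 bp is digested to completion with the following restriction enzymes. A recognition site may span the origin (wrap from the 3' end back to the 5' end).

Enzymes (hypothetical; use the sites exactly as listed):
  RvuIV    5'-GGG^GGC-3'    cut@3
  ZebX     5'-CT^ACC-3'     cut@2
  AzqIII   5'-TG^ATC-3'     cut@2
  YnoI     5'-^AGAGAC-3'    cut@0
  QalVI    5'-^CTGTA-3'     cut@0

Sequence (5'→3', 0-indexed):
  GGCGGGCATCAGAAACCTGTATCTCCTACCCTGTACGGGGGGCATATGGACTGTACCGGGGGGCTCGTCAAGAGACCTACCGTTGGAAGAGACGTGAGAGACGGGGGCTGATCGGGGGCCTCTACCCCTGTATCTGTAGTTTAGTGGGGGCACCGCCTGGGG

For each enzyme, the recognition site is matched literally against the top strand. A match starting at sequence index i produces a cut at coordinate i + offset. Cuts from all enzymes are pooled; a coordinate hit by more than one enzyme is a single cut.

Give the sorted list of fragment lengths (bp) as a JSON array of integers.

[3,4,5,6,6,7,8,9,9,9,9,10,10,11,11,14,15,16]

Scan for sites:
  RvuIV (GGGGGC, off=3): starts [37, 58, 102, 113, 145, 159] → cuts [0, 40, 61, 105, 116, 148]
  ZebX (CTACC, off=2): starts [25, 76, 121] → cuts [27, 78, 123]
  AzqIII (TGATC, off=2): starts [108] → cuts [110]
  YnoI (AGAGAC, off=0): starts [70, 87, 96] → cuts [70, 87, 96]
  QalVI (CTGTA, off=0): starts [16, 30, 50, 127, 133] → cuts [16, 30, 50, 127, 133]

Pooled cuts: [0, 16, 27, 30, 40, 50, 61, 70, 78, 87, 96, 105, 110, 116, 123, 127, 133, 148]

Fragments:
  0→16: 16 bp
  16→27: 11 bp
  27→30: 3 bp
  30→40: 10 bp
  40→50: 10 bp
  50→61: 11 bp
  61→70: 9 bp
  70→78: 8 bp
  78→87: 9 bp
  87→96: 9 bp
  96→105: 9 bp
  105→110: 5 bp
  110→116: 6 bp
  116→123: 7 bp
  123→127: 4 bp
  127→133: 6 bp
  133→148: 15 bp
  148→0 (wrap): 162-148+0 = 14 bp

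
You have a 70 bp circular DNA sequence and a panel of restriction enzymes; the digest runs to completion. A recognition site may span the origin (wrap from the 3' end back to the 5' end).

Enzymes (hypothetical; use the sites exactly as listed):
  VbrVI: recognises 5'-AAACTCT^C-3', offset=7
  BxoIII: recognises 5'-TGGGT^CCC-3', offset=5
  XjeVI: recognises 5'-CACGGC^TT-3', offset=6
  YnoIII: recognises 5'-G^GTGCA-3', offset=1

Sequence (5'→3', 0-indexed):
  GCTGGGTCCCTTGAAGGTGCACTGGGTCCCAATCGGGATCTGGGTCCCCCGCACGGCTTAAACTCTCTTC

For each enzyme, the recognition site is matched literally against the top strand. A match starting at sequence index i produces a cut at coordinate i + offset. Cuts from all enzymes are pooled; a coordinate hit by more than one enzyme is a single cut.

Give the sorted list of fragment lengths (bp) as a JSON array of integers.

Site scan:
  VbrVI AAACTCTC/7: at [59] ⇒ [66]
  BxoIII TGGGTCCC/5: at [2, 22, 40] ⇒ [7, 27, 45]
  XjeVI CACGGCTT/6: at [51] ⇒ [57]
  YnoIII GGTGCA/1: at [15] ⇒ [16]

All cut coordinates (distinct, sorted): [7, 16, 27, 45, 57, 66]

Fragment lengths:
  7→16: 9 bp
  16→27: 11 bp
  27→45: 18 bp
  45→57: 12 bp
  57→66: 9 bp
  66→7 (wrap): 70-66+7 = 11 bp

[9,9,11,11,12,18]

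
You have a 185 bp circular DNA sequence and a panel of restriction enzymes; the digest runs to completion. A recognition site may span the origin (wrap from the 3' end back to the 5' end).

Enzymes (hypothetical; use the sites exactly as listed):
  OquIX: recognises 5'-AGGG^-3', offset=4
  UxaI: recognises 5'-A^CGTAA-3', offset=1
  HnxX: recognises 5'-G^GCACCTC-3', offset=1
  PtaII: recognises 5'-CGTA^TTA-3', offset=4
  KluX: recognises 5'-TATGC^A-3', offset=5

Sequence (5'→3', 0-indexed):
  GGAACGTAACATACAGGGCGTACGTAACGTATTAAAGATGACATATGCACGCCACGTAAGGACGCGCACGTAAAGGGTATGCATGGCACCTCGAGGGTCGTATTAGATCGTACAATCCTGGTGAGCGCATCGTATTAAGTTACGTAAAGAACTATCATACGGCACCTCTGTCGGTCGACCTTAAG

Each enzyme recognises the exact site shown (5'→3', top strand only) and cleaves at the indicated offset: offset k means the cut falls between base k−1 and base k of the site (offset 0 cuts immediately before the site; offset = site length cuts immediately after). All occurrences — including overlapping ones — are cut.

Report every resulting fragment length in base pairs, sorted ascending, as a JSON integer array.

Scan for sites:
  OquIX AGGG/4: at [14, 73, 93, 183] ⇒ [2, 18, 77, 97]
  UxaI ACGTAA/1: at [3, 21, 53, 67, 141] ⇒ [4, 22, 54, 68, 142]
  HnxX GGCACCTC/1: at [84, 160] ⇒ [85, 161]
  PtaII CGTATTA/4: at [27, 98, 130] ⇒ [31, 102, 134]
  KluX TATGCA/5: at [43, 77] ⇒ [48, 82]

Pooled cuts: [2, 4, 18, 22, 31, 48, 54, 68, 77, 82, 85, 97, 102, 134, 142, 161]

Fragments:
  2→4: 2 bp
  4→18: 14 bp
  18→22: 4 bp
  22→31: 9 bp
  31→48: 17 bp
  48→54: 6 bp
  54→68: 14 bp
  68→77: 9 bp
  77→82: 5 bp
  82→85: 3 bp
  85→97: 12 bp
  97→102: 5 bp
  102→134: 32 bp
  134→142: 8 bp
  142→161: 19 bp
  161→2 (wrap): 185-161+2 = 26 bp

[2,3,4,5,5,6,8,9,9,12,14,14,17,19,26,32]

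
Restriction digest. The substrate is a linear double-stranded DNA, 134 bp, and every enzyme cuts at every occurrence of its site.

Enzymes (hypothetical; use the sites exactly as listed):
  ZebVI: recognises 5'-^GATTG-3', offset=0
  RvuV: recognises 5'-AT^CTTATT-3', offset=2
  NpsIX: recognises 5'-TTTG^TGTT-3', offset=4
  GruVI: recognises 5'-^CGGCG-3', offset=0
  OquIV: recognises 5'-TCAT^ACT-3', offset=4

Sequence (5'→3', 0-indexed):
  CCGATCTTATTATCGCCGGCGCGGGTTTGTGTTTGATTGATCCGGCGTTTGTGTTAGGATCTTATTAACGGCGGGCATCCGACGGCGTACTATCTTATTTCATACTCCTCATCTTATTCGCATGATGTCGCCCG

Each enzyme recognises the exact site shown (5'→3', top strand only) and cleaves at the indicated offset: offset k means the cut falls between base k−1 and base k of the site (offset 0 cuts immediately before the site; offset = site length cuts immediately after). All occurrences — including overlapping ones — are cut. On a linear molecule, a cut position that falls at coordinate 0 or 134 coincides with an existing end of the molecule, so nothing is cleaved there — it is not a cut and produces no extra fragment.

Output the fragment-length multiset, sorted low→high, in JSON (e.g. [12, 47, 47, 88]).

Per-enzyme occurrences:
  ZebVI GATTG/0: at [34] ⇒ [34]
  RvuV ATCTTATT/2: at [3, 58, 91, 110] ⇒ [5, 60, 93, 112]
  NpsIX TTTGTGTT/4: at [25, 47] ⇒ [29, 51]
  GruVI CGGCG/0: at [16, 42, 68, 82] ⇒ [16, 42, 68, 82]
  OquIV TCATACT/4: at [99] ⇒ [103]

All cut coordinates (distinct, sorted): [5, 16, 29, 34, 42, 51, 60, 68, 82, 93, 103, 112]

Fragments:
  [0,5): 5 bp
  [5,16): 11 bp
  [16,29): 13 bp
  [29,34): 5 bp
  [34,42): 8 bp
  [42,51): 9 bp
  [51,60): 9 bp
  [60,68): 8 bp
  [68,82): 14 bp
  [82,93): 11 bp
  [93,103): 10 bp
  [103,112): 9 bp
  [112,134): 22 bp

[5,5,8,8,9,9,9,10,11,11,13,14,22]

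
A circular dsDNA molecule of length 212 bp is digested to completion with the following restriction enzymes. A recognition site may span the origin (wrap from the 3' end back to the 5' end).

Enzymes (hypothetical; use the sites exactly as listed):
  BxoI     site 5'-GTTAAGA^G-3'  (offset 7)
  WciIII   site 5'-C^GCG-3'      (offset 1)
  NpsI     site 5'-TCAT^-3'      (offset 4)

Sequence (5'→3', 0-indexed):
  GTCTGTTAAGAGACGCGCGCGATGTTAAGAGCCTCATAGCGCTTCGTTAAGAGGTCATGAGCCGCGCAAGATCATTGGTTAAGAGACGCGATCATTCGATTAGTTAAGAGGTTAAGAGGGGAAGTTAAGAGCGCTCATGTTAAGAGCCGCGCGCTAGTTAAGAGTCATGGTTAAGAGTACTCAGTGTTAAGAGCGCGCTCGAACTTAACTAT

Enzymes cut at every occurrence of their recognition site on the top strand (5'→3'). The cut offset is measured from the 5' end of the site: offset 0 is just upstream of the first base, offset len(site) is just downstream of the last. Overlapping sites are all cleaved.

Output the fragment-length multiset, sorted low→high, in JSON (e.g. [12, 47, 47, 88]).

[2,2,2,2,3,3,3,5,5,6,7,7,8,8,8,8,9,12,12,13,13,14,15,16,29]

Per-enzyme occurrences:
  BxoI GTTAAGAG/7: at [4, 23, 45, 77, 102, 110, 123, 138, 156, 169, 185] ⇒ [11, 30, 52, 84, 109, 117, 130, 145, 163, 176, 192]
  WciIII CGCG/1: at [13, 15, 17, 62, 86, 147, 149, 193] ⇒ [14, 16, 18, 63, 87, 148, 150, 194]
  NpsI TCAT/4: at [33, 54, 71, 91, 134, 164] ⇒ [37, 58, 75, 95, 138, 168]

All cut coordinates (distinct, sorted): [11, 14, 16, 18, 30, 37, 52, 58, 63, 75, 84, 87, 95, 109, 117, 130, 138, 145, 148, 150, 163, 168, 176, 192, 194]

Fragment lengths:
  11→14: 3 bp
  14→16: 2 bp
  16→18: 2 bp
  18→30: 12 bp
  30→37: 7 bp
  37→52: 15 bp
  52→58: 6 bp
  58→63: 5 bp
  63→75: 12 bp
  75→84: 9 bp
  84→87: 3 bp
  87→95: 8 bp
  95→109: 14 bp
  109→117: 8 bp
  117→130: 13 bp
  130→138: 8 bp
  138→145: 7 bp
  145→148: 3 bp
  148→150: 2 bp
  150→163: 13 bp
  163→168: 5 bp
  168→176: 8 bp
  176→192: 16 bp
  192→194: 2 bp
  194→11 (wrap): 212-194+11 = 29 bp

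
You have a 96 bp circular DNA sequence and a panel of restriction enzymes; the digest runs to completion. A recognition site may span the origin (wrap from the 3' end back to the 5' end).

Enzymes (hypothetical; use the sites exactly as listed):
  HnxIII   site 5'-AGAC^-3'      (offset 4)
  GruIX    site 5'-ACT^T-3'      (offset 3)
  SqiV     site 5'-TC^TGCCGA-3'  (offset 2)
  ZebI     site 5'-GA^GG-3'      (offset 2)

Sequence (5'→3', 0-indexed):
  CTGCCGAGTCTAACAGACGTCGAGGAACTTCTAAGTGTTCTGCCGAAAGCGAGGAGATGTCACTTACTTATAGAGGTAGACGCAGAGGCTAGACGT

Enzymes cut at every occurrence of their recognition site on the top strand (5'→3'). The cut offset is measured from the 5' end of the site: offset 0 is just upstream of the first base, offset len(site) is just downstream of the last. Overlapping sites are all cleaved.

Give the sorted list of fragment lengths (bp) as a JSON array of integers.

[3,4,5,5,6,6,7,8,11,12,12,17]

Scan for sites:
  HnxIII AGAC/4: at [14, 77, 90] ⇒ [18, 81, 94]
  GruIX ACTT/3: at [26, 61, 65] ⇒ [29, 64, 68]
  SqiV TCTGCCGA/2: at [38, 95] ⇒ [1, 40]
  ZebI GAGG/2: at [21, 50, 72, 84] ⇒ [23, 52, 74, 86]

All cut coordinates (distinct, sorted): [1, 18, 23, 29, 40, 52, 64, 68, 74, 81, 86, 94]

Fragments:
  1→18: 17 bp
  18→23: 5 bp
  23→29: 6 bp
  29→40: 11 bp
  40→52: 12 bp
  52→64: 12 bp
  64→68: 4 bp
  68→74: 6 bp
  74→81: 7 bp
  81→86: 5 bp
  86→94: 8 bp
  94→1 (wrap): 96-94+1 = 3 bp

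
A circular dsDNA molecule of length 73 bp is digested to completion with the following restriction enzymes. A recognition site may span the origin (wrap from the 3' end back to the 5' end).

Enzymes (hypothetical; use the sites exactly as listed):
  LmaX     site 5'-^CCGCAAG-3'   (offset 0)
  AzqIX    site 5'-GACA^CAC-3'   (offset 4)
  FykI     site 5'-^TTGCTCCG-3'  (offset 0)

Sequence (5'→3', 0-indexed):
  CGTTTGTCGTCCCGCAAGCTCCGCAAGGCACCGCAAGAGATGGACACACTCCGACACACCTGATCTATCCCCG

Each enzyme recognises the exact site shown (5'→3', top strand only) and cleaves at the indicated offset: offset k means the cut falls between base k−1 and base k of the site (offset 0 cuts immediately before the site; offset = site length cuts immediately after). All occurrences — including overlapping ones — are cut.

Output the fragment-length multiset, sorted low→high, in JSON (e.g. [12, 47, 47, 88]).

[9,10,10,16,28]

Per-enzyme occurrences:
  LmaX (CCGCAAG, off=0): starts [11, 20, 30] → cuts [11, 20, 30]
  AzqIX (GACACAC, off=4): starts [42, 52] → cuts [46, 56]
  FykI (TTGCTCCG, off=0): no sites

All cut coordinates (distinct, sorted): [11, 20, 30, 46, 56]

Fragment lengths:
  11→20: 9 bp
  20→30: 10 bp
  30→46: 16 bp
  46→56: 10 bp
  56→11 (wrap): 73-56+11 = 28 bp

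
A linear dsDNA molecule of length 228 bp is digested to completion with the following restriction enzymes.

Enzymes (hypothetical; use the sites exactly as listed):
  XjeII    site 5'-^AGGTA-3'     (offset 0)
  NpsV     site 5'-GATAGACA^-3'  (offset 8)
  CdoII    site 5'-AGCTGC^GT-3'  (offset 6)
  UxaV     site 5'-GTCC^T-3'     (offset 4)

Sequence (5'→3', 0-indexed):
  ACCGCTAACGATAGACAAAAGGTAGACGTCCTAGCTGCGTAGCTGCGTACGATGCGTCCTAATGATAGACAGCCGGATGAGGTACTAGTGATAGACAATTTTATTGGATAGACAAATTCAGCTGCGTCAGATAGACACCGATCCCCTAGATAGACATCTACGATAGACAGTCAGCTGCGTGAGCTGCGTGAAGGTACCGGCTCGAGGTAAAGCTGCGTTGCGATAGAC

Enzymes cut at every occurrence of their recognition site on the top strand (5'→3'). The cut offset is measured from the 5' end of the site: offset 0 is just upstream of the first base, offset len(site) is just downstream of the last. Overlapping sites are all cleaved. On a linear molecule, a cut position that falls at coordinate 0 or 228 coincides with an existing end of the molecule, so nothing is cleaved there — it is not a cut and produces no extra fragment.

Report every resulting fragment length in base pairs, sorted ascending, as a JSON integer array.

Scan for sites:
  XjeII AGGTA/0: at [19, 79, 191, 204] ⇒ [19, 79, 191, 204]
  NpsV GATAGACA/8: at [9, 63, 89, 106, 129, 148, 161] ⇒ [17, 71, 97, 114, 137, 156, 169]
  CdoII AGCTGCGT/6: at [32, 40, 119, 172, 181, 210] ⇒ [38, 46, 125, 178, 187, 216]
  UxaV GTCCT/4: at [27, 55] ⇒ [31, 59]

Pooled cuts: [17, 19, 31, 38, 46, 59, 71, 79, 97, 114, 125, 137, 156, 169, 178, 187, 191, 204, 216]

Fragment lengths:
  [0,17): 17 bp
  [17,19): 2 bp
  [19,31): 12 bp
  [31,38): 7 bp
  [38,46): 8 bp
  [46,59): 13 bp
  [59,71): 12 bp
  [71,79): 8 bp
  [79,97): 18 bp
  [97,114): 17 bp
  [114,125): 11 bp
  [125,137): 12 bp
  [137,156): 19 bp
  [156,169): 13 bp
  [169,178): 9 bp
  [178,187): 9 bp
  [187,191): 4 bp
  [191,204): 13 bp
  [204,216): 12 bp
  [216,228): 12 bp

[2,4,7,8,8,9,9,11,12,12,12,12,12,13,13,13,17,17,18,19]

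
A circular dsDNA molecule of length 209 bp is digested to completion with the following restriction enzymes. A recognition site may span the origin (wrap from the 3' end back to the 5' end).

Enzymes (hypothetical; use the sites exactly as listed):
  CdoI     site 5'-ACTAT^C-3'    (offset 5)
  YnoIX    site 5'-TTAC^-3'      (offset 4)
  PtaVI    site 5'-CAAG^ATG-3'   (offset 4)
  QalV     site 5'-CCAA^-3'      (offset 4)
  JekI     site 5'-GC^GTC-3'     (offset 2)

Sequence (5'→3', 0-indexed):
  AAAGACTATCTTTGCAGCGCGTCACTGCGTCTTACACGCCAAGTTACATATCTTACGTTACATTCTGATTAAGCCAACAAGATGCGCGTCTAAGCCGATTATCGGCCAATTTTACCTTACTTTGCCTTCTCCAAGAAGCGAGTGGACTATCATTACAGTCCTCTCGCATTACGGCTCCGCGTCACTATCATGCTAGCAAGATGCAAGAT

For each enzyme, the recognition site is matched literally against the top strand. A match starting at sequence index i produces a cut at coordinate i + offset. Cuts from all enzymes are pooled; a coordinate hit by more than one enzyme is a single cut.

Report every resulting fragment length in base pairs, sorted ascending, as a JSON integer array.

Scan for sites:
  CdoI ACTATC/5: at [4, 145, 183] ⇒ [9, 150, 188]
  YnoIX TTAC/4: at [31, 43, 52, 57, 111, 116, 152, 168] ⇒ [35, 47, 56, 61, 115, 120, 156, 172]
  PtaVI CAAGATG/4: at [77, 196] ⇒ [81, 200]
  QalV CCAA/4: at [38, 73, 105, 130] ⇒ [42, 77, 109, 134]
  JekI GCGTC/2: at [18, 26, 85, 178] ⇒ [20, 28, 87, 180]

All cut coordinates (distinct, sorted): [9, 20, 28, 35, 42, 47, 56, 61, 77, 81, 87, 109, 115, 120, 134, 150, 156, 172, 180, 188, 200]

Fragments:
  9→20: 11 bp
  20→28: 8 bp
  28→35: 7 bp
  35→42: 7 bp
  42→47: 5 bp
  47→56: 9 bp
  56→61: 5 bp
  61→77: 16 bp
  77→81: 4 bp
  81→87: 6 bp
  87→109: 22 bp
  109→115: 6 bp
  115→120: 5 bp
  120→134: 14 bp
  134→150: 16 bp
  150→156: 6 bp
  156→172: 16 bp
  172→180: 8 bp
  180→188: 8 bp
  188→200: 12 bp
  200→9 (wrap): 209-200+9 = 18 bp

[4,5,5,5,6,6,6,7,7,8,8,8,9,11,12,14,16,16,16,18,22]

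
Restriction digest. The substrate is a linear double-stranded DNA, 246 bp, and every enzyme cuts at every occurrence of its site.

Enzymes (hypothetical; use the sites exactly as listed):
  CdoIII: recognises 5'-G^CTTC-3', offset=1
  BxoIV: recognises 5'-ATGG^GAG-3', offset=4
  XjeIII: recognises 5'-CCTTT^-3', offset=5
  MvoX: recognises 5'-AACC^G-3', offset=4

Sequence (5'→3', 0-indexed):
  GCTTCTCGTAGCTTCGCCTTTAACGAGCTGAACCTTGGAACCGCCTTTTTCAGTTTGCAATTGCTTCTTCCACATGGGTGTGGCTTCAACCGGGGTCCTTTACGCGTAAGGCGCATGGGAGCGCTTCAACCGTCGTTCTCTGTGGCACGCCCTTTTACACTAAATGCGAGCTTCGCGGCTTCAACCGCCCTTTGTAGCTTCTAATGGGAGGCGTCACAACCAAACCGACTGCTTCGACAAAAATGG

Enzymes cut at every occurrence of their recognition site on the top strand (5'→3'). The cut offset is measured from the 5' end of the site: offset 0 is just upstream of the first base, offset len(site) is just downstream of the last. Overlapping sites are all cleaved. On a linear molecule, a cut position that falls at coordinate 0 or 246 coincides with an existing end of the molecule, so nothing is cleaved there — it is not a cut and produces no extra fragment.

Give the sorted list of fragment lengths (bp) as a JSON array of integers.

[1,4,5,5,6,7,8,8,8,8,10,10,10,10,15,15,15,17,19,20,21,24]

Per-enzyme occurrences:
  CdoIII (GCTTC, off=1): starts [0, 10, 62, 82, 122, 169, 177, 196, 230] → cuts [1, 11, 63, 83, 123, 170, 178, 197, 231]
  BxoIV (ATGGGAG, off=4): starts [114, 203] → cuts [118, 207]
  XjeIII (CCTTT, off=5): starts [16, 43, 96, 150, 188] → cuts [21, 48, 101, 155, 193]
  MvoX (AACCG, off=4): starts [38, 87, 127, 182, 222] → cuts [42, 91, 131, 186, 226]

Pooled cuts: [1, 11, 21, 42, 48, 63, 83, 91, 101, 118, 123, 131, 155, 170, 178, 186, 193, 197, 207, 226, 231]

Fragments:
  [0,1): 1 bp
  [1,11): 10 bp
  [11,21): 10 bp
  [21,42): 21 bp
  [42,48): 6 bp
  [48,63): 15 bp
  [63,83): 20 bp
  [83,91): 8 bp
  [91,101): 10 bp
  [101,118): 17 bp
  [118,123): 5 bp
  [123,131): 8 bp
  [131,155): 24 bp
  [155,170): 15 bp
  [170,178): 8 bp
  [178,186): 8 bp
  [186,193): 7 bp
  [193,197): 4 bp
  [197,207): 10 bp
  [207,226): 19 bp
  [226,231): 5 bp
  [231,246): 15 bp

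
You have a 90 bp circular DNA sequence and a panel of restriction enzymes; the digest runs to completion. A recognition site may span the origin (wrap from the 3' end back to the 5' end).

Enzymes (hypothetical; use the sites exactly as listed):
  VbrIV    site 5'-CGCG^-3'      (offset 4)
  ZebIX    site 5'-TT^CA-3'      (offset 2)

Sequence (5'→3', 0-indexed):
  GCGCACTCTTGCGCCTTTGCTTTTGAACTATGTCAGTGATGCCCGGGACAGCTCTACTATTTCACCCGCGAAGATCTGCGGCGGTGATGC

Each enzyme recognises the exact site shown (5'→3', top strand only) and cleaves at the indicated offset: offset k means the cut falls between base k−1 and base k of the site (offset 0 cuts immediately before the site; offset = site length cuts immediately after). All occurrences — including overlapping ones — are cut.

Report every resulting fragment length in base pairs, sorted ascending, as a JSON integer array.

Per-enzyme occurrences:
  VbrIV (CGCG, off=4): starts [66, 89] → cuts [3, 70]
  ZebIX (TTCA, off=2): starts [60] → cuts [62]

All cut coordinates (distinct, sorted): [3, 62, 70]

Fragments:
  3→62: 59 bp
  62→70: 8 bp
  70→3 (wrap): 90-70+3 = 23 bp

[8,23,59]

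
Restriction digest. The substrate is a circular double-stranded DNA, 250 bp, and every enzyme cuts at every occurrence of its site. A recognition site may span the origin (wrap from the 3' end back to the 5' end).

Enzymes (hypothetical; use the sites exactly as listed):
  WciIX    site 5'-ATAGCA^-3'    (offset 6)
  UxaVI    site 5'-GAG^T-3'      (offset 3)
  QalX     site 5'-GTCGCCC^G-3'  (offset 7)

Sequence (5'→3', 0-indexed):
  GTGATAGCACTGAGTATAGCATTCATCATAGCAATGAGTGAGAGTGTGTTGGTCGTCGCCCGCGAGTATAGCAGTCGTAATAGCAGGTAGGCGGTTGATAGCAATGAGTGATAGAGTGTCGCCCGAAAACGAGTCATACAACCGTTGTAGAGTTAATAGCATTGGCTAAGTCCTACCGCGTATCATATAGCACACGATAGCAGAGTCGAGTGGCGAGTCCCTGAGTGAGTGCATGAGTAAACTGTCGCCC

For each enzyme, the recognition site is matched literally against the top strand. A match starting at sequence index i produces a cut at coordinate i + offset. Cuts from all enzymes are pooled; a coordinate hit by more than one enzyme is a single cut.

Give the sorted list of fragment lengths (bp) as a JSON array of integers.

Site scan:
  WciIX ATAGCA/6: at [3, 15, 27, 67, 79, 97, 155, 186, 196] ⇒ [9, 21, 33, 73, 85, 103, 161, 192, 202]
  UxaVI GAGT/3: at [11, 35, 41, 63, 105, 113, 130, 149, 202, 207, 214, 222, 226, 234] ⇒ [14, 38, 44, 66, 108, 116, 133, 152, 205, 210, 217, 225, 229, 237]
  QalX GTCGCCCG/7: at [54, 117, 243] ⇒ [0, 61, 124]

All cut coordinates (distinct, sorted): [0, 9, 14, 21, 33, 38, 44, 61, 66, 73, 85, 103, 108, 116, 124, 133, 152, 161, 192, 202, 205, 210, 217, 225, 229, 237]

Fragment lengths:
  0→9: 9 bp
  9→14: 5 bp
  14→21: 7 bp
  21→33: 12 bp
  33→38: 5 bp
  38→44: 6 bp
  44→61: 17 bp
  61→66: 5 bp
  66→73: 7 bp
  73→85: 12 bp
  85→103: 18 bp
  103→108: 5 bp
  108→116: 8 bp
  116→124: 8 bp
  124→133: 9 bp
  133→152: 19 bp
  152→161: 9 bp
  161→192: 31 bp
  192→202: 10 bp
  202→205: 3 bp
  205→210: 5 bp
  210→217: 7 bp
  217→225: 8 bp
  225→229: 4 bp
  229→237: 8 bp
  237→0 (wrap): 250-237+0 = 13 bp

[3,4,5,5,5,5,5,6,7,7,7,8,8,8,8,9,9,9,10,12,12,13,17,18,19,31]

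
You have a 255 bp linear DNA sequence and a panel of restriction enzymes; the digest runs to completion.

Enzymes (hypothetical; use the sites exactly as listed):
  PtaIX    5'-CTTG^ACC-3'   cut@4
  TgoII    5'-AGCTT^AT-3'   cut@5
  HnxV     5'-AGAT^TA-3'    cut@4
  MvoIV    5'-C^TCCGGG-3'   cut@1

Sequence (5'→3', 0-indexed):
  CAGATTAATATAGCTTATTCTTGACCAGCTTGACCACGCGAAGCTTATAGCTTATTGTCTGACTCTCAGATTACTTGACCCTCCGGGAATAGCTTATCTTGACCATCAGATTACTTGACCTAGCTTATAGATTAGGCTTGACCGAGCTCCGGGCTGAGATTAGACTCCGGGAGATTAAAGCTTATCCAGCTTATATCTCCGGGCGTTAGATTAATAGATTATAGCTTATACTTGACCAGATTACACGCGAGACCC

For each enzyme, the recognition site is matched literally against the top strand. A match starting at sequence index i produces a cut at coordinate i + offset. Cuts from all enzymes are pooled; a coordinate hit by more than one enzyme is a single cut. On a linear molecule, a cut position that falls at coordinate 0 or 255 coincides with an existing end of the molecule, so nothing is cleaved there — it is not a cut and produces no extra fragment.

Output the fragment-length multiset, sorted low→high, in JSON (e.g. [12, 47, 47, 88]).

[4,5,5,5,6,6,6,6,7,7,7,7,7,8,8,8,8,9,9,9,10,10,11,13,14,14,14,14,18]

Per-enzyme occurrences:
  PtaIX CTTGACC/4: at [19, 28, 73, 97, 113, 136, 230] ⇒ [23, 32, 77, 101, 117, 140, 234]
  TgoII AGCTTAT/5: at [11, 41, 48, 90, 121, 178, 187, 222] ⇒ [16, 46, 53, 95, 126, 183, 192, 227]
  HnxV AGATTA/4: at [1, 67, 107, 128, 156, 171, 207, 215, 237] ⇒ [5, 71, 111, 132, 160, 175, 211, 219, 241]
  MvoIV CTCCGGG/1: at [80, 146, 164, 196] ⇒ [81, 147, 165, 197]

Pooled cuts: [5, 16, 23, 32, 46, 53, 71, 77, 81, 95, 101, 111, 117, 126, 132, 140, 147, 160, 165, 175, 183, 192, 197, 211, 219, 227, 234, 241]

Fragments:
  [0,5): 5 bp
  [5,16): 11 bp
  [16,23): 7 bp
  [23,32): 9 bp
  [32,46): 14 bp
  [46,53): 7 bp
  [53,71): 18 bp
  [71,77): 6 bp
  [77,81): 4 bp
  [81,95): 14 bp
  [95,101): 6 bp
  [101,111): 10 bp
  [111,117): 6 bp
  [117,126): 9 bp
  [126,132): 6 bp
  [132,140): 8 bp
  [140,147): 7 bp
  [147,160): 13 bp
  [160,165): 5 bp
  [165,175): 10 bp
  [175,183): 8 bp
  [183,192): 9 bp
  [192,197): 5 bp
  [197,211): 14 bp
  [211,219): 8 bp
  [219,227): 8 bp
  [227,234): 7 bp
  [234,241): 7 bp
  [241,255): 14 bp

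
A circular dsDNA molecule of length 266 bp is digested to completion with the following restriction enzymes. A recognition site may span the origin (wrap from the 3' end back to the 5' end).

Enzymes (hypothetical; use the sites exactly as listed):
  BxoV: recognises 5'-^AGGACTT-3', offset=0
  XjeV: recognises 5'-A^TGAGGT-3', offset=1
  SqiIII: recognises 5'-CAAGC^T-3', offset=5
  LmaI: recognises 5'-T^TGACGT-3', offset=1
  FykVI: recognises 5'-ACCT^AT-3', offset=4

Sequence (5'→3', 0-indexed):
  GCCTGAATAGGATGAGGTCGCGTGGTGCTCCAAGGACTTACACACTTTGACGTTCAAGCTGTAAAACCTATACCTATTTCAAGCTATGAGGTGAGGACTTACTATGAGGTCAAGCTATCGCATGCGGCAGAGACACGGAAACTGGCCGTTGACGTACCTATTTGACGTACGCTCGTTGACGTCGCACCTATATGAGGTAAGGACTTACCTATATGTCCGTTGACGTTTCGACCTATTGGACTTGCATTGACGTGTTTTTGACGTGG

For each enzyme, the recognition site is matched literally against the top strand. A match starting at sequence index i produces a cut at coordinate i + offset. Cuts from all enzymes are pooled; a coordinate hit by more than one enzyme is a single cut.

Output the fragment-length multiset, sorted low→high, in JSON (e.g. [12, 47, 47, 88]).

[2,3,3,6,7,7,9,10,10,10,11,11,11,11,12,13,13,14,14,15,20,20,34]

Site scan:
  BxoV AGGACTT/0: at [32, 93, 199] ⇒ [32, 93, 199]
  XjeV ATGAGGT/1: at [11, 85, 103, 191] ⇒ [12, 86, 104, 192]
  SqiIII CAAGCT/5: at [54, 79, 110] ⇒ [59, 84, 115]
  LmaI TTGACGT/1: at [46, 148, 161, 175, 219, 246, 257] ⇒ [47, 149, 162, 176, 220, 247, 258]
  FykVI ACCTAT/4: at [65, 71, 155, 185, 206, 230] ⇒ [69, 75, 159, 189, 210, 234]

All cut coordinates (distinct, sorted): [12, 32, 47, 59, 69, 75, 84, 86, 93, 104, 115, 149, 159, 162, 176, 189, 192, 199, 210, 220, 234, 247, 258]

Fragments:
  12→32: 20 bp
  32→47: 15 bp
  47→59: 12 bp
  59→69: 10 bp
  69→75: 6 bp
  75→84: 9 bp
  84→86: 2 bp
  86→93: 7 bp
  93→104: 11 bp
  104→115: 11 bp
  115→149: 34 bp
  149→159: 10 bp
  159→162: 3 bp
  162→176: 14 bp
  176→189: 13 bp
  189→192: 3 bp
  192→199: 7 bp
  199→210: 11 bp
  210→220: 10 bp
  220→234: 14 bp
  234→247: 13 bp
  247→258: 11 bp
  258→12 (wrap): 266-258+12 = 20 bp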